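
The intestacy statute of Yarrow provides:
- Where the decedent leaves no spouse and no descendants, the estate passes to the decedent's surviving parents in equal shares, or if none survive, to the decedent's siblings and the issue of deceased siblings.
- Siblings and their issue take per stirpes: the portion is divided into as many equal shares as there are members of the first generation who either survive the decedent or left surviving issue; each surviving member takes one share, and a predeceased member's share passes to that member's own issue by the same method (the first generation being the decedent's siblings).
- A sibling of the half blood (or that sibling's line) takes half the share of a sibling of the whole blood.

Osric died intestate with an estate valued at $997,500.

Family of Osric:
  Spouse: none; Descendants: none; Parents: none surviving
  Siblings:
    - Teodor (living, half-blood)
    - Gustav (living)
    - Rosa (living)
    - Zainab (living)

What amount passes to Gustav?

Gustav receives $285,000.

The entire $997,500 passes to the siblings and their issue.
Counting each half-blood sibling's line as half a unit, there are 7/2 units in $997,500, so one unit is $285,000. Whole-blood lines (Gustav, Rosa, and Zainab) take $285,000 each; half-blood lines (Teodor) take $142,500 each.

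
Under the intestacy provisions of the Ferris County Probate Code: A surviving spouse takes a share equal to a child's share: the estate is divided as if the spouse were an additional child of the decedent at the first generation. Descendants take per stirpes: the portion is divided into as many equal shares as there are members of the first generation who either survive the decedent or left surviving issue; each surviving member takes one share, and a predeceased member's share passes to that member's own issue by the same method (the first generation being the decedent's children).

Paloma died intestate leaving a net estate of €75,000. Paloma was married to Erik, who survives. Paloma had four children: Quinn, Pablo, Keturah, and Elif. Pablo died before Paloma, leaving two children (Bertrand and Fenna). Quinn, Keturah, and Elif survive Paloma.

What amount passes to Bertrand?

The spouse counts as an additional share at the children's level, so there are 5 primary shares of €15,000. Erik takes one such share (€15,000).
The children's combined portion (€60,000) is divided into 4 shares of €15,000: Quinn, Keturah, and Elif each take €15,000; Pablo's €15,000 share passes to Pablo's issue.
Pablo's share (€15,000) is divided into 2 shares of €7,500: Bertrand and Fenna each take €7,500.

Bertrand receives €7,500.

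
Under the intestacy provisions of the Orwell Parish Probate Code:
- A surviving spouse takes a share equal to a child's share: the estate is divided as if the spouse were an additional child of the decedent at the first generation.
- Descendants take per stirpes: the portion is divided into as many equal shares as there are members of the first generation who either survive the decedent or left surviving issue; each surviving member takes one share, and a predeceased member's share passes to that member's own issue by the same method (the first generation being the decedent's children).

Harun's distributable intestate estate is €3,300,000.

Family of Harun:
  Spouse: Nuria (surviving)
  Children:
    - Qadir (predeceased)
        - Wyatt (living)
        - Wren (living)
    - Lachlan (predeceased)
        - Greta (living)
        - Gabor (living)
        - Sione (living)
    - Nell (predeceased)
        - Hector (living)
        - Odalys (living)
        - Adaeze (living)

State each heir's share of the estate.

Nuria: €825,000; Wyatt: €412,500; Wren: €412,500; Greta: €275,000; Gabor: €275,000; Sione: €275,000; Hector: €275,000; Odalys: €275,000; Adaeze: €275,000

The spouse counts as an additional share at the children's level, so there are 4 primary shares of €825,000. Nuria takes one such share (€825,000).
The children's combined portion (€2,475,000) is divided into 3 shares of €825,000: Qadir's €825,000 share passes to Qadir's issue; Lachlan's €825,000 share passes to Lachlan's issue; Nell's €825,000 share passes to Nell's issue.
Qadir's share (€825,000) is divided into 2 shares of €412,500: Wyatt and Wren each take €412,500.
Lachlan's share (€825,000) is divided into 3 shares of €275,000: Greta, Gabor, and Sione each take €275,000.
Nell's share (€825,000) is divided into 3 shares of €275,000: Hector, Odalys, and Adaeze each take €275,000.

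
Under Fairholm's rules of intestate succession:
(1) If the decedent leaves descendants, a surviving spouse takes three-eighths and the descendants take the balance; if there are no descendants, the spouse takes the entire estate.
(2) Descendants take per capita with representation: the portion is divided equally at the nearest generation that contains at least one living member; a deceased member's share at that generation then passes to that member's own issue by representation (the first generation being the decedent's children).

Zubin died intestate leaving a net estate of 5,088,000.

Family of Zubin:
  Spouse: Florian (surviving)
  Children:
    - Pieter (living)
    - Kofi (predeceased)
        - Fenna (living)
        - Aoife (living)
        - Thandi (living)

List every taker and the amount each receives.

Florian: 1,908,000; Pieter: 1,590,000; Fenna: 530,000; Aoife: 530,000; Thandi: 530,000

Florian takes three-eighths of 5,088,000 = 1,908,000. The remaining 3,180,000 passes to the descendants.
The descendants' portion (3,180,000) is divided into 2 shares of 1,590,000: Pieter takes 1,590,000; Kofi's 1,590,000 share passes to Kofi's issue.
Kofi's share (1,590,000) is divided into 3 shares of 530,000: Fenna, Aoife, and Thandi each take 530,000.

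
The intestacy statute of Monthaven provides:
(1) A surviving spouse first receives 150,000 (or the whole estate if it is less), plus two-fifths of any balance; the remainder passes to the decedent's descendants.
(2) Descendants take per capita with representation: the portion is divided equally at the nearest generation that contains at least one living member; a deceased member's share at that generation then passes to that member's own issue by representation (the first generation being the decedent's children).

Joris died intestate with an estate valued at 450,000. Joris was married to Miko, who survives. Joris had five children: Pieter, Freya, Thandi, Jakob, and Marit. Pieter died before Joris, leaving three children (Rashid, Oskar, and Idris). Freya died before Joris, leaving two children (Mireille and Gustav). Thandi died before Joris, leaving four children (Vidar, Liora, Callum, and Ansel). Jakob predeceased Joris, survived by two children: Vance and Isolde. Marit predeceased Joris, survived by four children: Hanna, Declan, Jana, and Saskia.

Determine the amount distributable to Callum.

Miko first takes 150,000, leaving a balance of 300,000. Miko then takes two-fifths of the balance (120,000), for a total of 270,000. The remaining 180,000 passes to the descendants.
No child survives, so the initial division is made at the grandchildren's generation.
The descendants' portion (180,000) is divided into 15 shares of 12,000: Rashid, Oskar, Idris, Mireille, Gustav, Vidar, Liora, Callum, Ansel, Vance, Isolde, Hanna, Declan, Jana, and Saskia each take 12,000.

Callum receives 12,000.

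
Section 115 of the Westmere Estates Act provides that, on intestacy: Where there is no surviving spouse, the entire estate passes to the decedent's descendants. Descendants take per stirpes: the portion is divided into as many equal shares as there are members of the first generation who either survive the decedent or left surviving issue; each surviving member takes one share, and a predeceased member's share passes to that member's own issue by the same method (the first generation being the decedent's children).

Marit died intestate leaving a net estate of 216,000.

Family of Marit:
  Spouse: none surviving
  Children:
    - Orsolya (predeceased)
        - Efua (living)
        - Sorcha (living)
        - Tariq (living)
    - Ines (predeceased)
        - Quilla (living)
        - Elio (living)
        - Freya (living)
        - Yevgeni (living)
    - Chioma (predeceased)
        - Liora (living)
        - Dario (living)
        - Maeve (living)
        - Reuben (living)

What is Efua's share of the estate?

Efua receives 24,000.

The entire 216,000 passes to the descendants.
That amount (216,000) is divided into 3 shares of 72,000: Orsolya's 72,000 share passes to Orsolya's issue; Ines's 72,000 share passes to Ines's issue; Chioma's 72,000 share passes to Chioma's issue.
Orsolya's share (72,000) is divided into 3 shares of 24,000: Efua, Sorcha, and Tariq each take 24,000.
Ines's share (72,000) is divided into 4 shares of 18,000: Quilla, Elio, Freya, and Yevgeni each take 18,000.
Chioma's share (72,000) is divided into 4 shares of 18,000: Liora, Dario, Maeve, and Reuben each take 18,000.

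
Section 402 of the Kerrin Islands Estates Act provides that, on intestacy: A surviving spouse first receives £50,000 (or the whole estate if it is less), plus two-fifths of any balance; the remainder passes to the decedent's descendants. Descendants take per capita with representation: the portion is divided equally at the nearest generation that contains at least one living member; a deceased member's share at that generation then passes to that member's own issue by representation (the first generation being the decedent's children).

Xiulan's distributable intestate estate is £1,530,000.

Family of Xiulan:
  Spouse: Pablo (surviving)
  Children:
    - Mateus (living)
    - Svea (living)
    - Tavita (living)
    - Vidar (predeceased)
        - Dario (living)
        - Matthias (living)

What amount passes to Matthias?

Pablo first takes £50,000, leaving a balance of £1,480,000. Pablo then takes two-fifths of the balance (£592,000), for a total of £642,000. The remaining £888,000 passes to the descendants.
The descendants' portion (£888,000) is divided into 4 shares of £222,000: Mateus, Svea, and Tavita each take £222,000; Vidar's £222,000 share passes to Vidar's issue.
Vidar's share (£222,000) is divided into 2 shares of £111,000: Dario and Matthias each take £111,000.

Matthias receives £111,000.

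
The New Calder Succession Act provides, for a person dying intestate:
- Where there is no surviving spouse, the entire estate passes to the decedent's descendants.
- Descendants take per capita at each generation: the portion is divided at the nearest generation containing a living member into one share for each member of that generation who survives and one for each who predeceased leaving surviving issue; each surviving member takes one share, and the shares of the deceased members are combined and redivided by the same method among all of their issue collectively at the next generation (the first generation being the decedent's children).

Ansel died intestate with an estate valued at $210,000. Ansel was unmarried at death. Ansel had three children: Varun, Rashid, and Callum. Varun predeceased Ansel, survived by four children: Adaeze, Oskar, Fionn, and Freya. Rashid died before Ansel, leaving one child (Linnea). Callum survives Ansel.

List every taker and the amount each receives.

The entire $210,000 passes to the descendants.
That amount ($210,000) is divided at the children's generation into 3 shares of $70,000. Callum takes $70,000. The 2 shares of the deceased (Varun and Rashid) are combined into a pool of $140,000.
That pool ($140,000) is divided at the grandchildren's generation equally among Adaeze, Oskar, Fionn, Freya, and Linnea: $28,000 each.

Adaeze: $28,000; Oskar: $28,000; Fionn: $28,000; Freya: $28,000; Linnea: $28,000; Callum: $70,000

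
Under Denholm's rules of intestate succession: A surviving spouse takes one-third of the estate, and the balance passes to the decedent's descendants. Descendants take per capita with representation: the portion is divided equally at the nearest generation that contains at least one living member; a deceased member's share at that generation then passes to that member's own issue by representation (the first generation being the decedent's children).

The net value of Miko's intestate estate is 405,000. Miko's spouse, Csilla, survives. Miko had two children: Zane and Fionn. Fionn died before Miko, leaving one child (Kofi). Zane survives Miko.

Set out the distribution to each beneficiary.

Csilla: 135,000; Zane: 135,000; Kofi: 135,000

Csilla takes one-third of 405,000 = 135,000. The remaining 270,000 passes to the descendants.
The descendants' portion (270,000) is divided into 2 shares of 135,000: Zane takes 135,000; Fionn's 135,000 share passes to Fionn's issue.
Fionn's share (135,000) passes entirely to Kofi.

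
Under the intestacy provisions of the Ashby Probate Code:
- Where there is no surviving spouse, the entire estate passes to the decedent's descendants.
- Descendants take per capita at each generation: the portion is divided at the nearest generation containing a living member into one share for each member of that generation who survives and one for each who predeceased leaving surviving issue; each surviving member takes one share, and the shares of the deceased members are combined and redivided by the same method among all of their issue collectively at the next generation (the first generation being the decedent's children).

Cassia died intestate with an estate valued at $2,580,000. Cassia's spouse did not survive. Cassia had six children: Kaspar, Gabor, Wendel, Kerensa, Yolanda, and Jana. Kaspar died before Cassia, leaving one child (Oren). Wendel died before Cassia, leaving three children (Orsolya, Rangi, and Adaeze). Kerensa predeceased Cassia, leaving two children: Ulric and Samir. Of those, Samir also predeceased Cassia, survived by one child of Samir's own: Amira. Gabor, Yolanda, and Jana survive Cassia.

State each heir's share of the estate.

The entire $2,580,000 passes to the descendants.
That amount ($2,580,000) is divided at the children's generation into 6 shares of $430,000. Gabor, Yolanda, and Jana each take $430,000. The 3 shares of the deceased (Kaspar, Wendel, and Kerensa) are combined into a pool of $1,290,000.
That pool ($1,290,000) is divided at the grandchildren's generation into 6 shares of $215,000. Oren, Orsolya, Rangi, Adaeze, and Ulric each take $215,000. The remaining share for the deceased Samir ($215,000) is carried to the next generation.
That pool ($215,000) passes entirely to Amira, the sole taker at the great-grandchildren's generation.

Oren: $215,000; Gabor: $430,000; Orsolya: $215,000; Rangi: $215,000; Adaeze: $215,000; Ulric: $215,000; Amira: $215,000; Yolanda: $430,000; Jana: $430,000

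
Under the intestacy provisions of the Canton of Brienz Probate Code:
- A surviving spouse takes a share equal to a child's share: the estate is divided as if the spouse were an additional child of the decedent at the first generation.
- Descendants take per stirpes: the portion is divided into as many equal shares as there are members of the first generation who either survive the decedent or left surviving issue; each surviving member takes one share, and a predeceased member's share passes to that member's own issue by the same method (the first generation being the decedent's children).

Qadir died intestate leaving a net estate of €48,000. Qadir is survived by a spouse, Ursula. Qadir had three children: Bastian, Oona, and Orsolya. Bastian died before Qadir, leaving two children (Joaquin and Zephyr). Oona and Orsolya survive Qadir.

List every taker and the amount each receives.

The spouse counts as an additional share at the children's level, so there are 4 primary shares of €12,000. Ursula takes one such share (€12,000).
The children's combined portion (€36,000) is divided into 3 shares of €12,000: Oona and Orsolya each take €12,000; Bastian's €12,000 share passes to Bastian's issue.
Bastian's share (€12,000) is divided into 2 shares of €6,000: Joaquin and Zephyr each take €6,000.

Ursula: €12,000; Joaquin: €6,000; Zephyr: €6,000; Oona: €12,000; Orsolya: €12,000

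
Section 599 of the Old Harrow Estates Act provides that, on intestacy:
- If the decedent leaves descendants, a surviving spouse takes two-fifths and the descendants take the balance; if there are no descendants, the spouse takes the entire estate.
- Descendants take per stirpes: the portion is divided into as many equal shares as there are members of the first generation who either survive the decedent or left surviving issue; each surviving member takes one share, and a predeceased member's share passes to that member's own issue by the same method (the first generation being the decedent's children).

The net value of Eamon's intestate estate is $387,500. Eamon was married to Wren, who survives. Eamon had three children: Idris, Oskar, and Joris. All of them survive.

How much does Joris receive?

Joris receives $77,500.

Wren takes two-fifths of $387,500 = $155,000. The remaining $232,500 passes to the descendants.
The descendants' portion ($232,500) is divided into 3 shares of $77,500: Idris, Oskar, and Joris each take $77,500.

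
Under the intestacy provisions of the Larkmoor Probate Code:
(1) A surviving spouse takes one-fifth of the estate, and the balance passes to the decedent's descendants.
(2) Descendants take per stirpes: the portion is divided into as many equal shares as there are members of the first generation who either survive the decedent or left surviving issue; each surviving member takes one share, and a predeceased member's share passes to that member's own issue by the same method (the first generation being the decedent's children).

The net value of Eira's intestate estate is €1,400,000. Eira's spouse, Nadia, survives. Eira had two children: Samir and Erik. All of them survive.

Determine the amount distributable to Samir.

Nadia takes one-fifth of €1,400,000 = €280,000. The remaining €1,120,000 passes to the descendants.
The descendants' portion (€1,120,000) is divided into 2 shares of €560,000: Samir and Erik each take €560,000.

Samir receives €560,000.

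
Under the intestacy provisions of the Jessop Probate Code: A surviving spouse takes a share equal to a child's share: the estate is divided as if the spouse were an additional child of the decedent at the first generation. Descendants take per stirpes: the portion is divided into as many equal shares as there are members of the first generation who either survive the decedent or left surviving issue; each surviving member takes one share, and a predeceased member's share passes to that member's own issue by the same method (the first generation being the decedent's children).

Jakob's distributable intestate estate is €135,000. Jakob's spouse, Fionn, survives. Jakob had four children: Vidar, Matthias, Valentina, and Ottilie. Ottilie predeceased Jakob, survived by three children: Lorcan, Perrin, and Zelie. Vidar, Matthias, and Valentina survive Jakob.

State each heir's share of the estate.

The spouse counts as an additional share at the children's level, so there are 5 primary shares of €27,000. Fionn takes one such share (€27,000).
The children's combined portion (€108,000) is divided into 4 shares of €27,000: Vidar, Matthias, and Valentina each take €27,000; Ottilie's €27,000 share passes to Ottilie's issue.
Ottilie's share (€27,000) is divided into 3 shares of €9,000: Lorcan, Perrin, and Zelie each take €9,000.

Fionn: €27,000; Vidar: €27,000; Matthias: €27,000; Valentina: €27,000; Lorcan: €9,000; Perrin: €9,000; Zelie: €9,000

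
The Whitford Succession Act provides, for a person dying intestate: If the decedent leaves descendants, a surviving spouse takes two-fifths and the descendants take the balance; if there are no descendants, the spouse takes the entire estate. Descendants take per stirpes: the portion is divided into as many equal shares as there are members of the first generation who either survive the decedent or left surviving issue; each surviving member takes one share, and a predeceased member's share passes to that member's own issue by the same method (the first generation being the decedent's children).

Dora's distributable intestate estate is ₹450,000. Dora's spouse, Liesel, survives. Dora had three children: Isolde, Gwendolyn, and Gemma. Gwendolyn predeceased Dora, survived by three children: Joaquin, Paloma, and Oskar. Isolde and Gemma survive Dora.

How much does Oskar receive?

Oskar receives ₹30,000.

Liesel takes two-fifths of ₹450,000 = ₹180,000. The remaining ₹270,000 passes to the descendants.
The descendants' portion (₹270,000) is divided into 3 shares of ₹90,000: Isolde and Gemma each take ₹90,000; Gwendolyn's ₹90,000 share passes to Gwendolyn's issue.
Gwendolyn's share (₹90,000) is divided into 3 shares of ₹30,000: Joaquin, Paloma, and Oskar each take ₹30,000.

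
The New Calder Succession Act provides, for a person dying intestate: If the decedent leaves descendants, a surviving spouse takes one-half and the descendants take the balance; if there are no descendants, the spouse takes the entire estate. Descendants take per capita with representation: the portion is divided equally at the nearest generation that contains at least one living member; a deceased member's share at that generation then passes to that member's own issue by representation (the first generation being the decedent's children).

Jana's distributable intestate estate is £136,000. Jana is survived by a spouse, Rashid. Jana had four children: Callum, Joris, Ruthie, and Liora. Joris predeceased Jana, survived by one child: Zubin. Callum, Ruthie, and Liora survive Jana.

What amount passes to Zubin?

Rashid takes one-half of £136,000 = £68,000. The remaining £68,000 passes to the descendants.
The descendants' portion (£68,000) is divided into 4 shares of £17,000: Callum, Ruthie, and Liora each take £17,000; Joris's £17,000 share passes to Joris's issue.
Joris's share (£17,000) passes entirely to Zubin.

Zubin receives £17,000.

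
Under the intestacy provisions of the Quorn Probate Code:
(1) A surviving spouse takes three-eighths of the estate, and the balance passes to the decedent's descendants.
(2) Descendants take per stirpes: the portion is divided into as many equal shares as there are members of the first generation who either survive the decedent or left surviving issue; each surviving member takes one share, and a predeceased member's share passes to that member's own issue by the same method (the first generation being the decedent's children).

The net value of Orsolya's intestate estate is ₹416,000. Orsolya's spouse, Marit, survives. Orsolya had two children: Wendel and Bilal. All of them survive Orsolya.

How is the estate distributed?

Marit takes three-eighths of ₹416,000 = ₹156,000. The remaining ₹260,000 passes to the descendants.
The descendants' portion (₹260,000) is divided into 2 shares of ₹130,000: Wendel and Bilal each take ₹130,000.

Marit: ₹156,000; Wendel: ₹130,000; Bilal: ₹130,000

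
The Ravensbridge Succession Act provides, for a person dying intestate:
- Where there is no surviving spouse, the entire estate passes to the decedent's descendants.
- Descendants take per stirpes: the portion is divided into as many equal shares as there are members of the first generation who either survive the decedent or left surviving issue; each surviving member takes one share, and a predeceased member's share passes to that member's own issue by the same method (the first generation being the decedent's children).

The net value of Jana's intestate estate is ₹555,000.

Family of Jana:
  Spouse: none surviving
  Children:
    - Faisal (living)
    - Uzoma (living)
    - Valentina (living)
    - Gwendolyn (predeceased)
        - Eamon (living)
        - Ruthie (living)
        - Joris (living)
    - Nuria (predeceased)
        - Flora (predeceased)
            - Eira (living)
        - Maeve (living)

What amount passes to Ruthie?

Ruthie receives ₹37,000.

The entire ₹555,000 passes to the descendants.
That amount (₹555,000) is divided into 5 shares of ₹111,000: Faisal, Uzoma, and Valentina each take ₹111,000; Gwendolyn's ₹111,000 share passes to Gwendolyn's issue; Nuria's ₹111,000 share passes to Nuria's issue.
Gwendolyn's share (₹111,000) is divided into 3 shares of ₹37,000: Eamon, Ruthie, and Joris each take ₹37,000.
Nuria's share (₹111,000) is divided into 2 shares of ₹55,500: Maeve takes ₹55,500; Flora's ₹55,500 share passes to Flora's issue.
Flora's share (₹55,500) passes entirely to Eira.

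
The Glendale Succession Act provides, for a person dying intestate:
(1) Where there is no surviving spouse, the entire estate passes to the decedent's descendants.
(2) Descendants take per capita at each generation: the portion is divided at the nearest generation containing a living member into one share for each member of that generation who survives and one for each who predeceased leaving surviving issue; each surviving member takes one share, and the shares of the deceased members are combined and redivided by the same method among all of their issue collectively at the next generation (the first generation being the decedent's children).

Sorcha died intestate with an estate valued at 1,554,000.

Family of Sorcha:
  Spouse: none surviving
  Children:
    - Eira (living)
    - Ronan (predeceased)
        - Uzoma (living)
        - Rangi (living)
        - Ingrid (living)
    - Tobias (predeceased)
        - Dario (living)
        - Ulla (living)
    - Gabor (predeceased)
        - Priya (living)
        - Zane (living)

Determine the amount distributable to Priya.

Priya receives 166,500.

The entire 1,554,000 passes to the descendants.
That amount (1,554,000) is divided at the children's generation into 4 shares of 388,500. Eira takes 388,500. The 3 shares of the deceased (Ronan, Tobias, and Gabor) are combined into a pool of 1,165,500.
That pool (1,165,500) is divided at the grandchildren's generation equally among Uzoma, Rangi, Ingrid, Dario, Ulla, Priya, and Zane: 166,500 each.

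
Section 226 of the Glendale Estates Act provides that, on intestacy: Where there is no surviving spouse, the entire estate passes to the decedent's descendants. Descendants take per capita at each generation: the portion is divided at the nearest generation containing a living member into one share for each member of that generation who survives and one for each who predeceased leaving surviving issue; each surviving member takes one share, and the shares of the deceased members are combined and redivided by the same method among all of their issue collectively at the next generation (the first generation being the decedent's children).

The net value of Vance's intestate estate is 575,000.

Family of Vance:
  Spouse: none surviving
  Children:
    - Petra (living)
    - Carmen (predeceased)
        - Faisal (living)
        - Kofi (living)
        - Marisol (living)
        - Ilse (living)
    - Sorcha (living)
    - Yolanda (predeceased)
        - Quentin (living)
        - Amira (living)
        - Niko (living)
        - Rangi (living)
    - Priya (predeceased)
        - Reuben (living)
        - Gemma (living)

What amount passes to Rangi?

The entire 575,000 passes to the descendants.
That amount (575,000) is divided at the children's generation into 5 shares of 115,000. Petra and Sorcha each take 115,000. The 3 shares of the deceased (Carmen, Yolanda, and Priya) are combined into a pool of 345,000.
That pool (345,000) is divided at the grandchildren's generation equally among Faisal, Kofi, Marisol, Ilse, Quentin, Amira, Niko, Rangi, Reuben, and Gemma: 34,500 each.

Rangi receives 34,500.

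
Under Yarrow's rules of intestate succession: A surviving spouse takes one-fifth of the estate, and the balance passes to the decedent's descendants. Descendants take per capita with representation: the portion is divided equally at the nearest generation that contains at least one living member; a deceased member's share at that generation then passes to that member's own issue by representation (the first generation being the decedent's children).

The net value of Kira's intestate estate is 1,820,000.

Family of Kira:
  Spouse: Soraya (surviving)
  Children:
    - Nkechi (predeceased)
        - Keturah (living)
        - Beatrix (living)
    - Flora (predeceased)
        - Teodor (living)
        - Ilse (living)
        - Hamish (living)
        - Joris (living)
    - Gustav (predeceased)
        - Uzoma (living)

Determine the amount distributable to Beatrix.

Soraya takes one-fifth of 1,820,000 = 364,000. The remaining 1,456,000 passes to the descendants.
No child survives, so the initial division is made at the grandchildren's generation.
The descendants' portion (1,456,000) is divided into 7 shares of 208,000: Keturah, Beatrix, Teodor, Ilse, Hamish, Joris, and Uzoma each take 208,000.

Beatrix receives 208,000.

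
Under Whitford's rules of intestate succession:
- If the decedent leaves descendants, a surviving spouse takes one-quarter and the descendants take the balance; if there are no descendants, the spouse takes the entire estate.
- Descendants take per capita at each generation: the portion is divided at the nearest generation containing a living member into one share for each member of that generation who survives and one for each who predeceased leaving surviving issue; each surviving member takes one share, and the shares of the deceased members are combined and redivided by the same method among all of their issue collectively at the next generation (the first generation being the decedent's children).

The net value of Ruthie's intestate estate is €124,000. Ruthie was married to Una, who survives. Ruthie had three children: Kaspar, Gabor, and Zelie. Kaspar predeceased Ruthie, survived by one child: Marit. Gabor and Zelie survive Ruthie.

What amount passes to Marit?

Una takes one-quarter of €124,000 = €31,000. The remaining €93,000 passes to the descendants.
The descendants' portion (€93,000) is divided at the children's generation into 3 shares of €31,000. Gabor and Zelie each take €31,000. The remaining share for the deceased Kaspar (€31,000) is carried to the next generation.
That pool (€31,000) passes entirely to Marit, the sole taker at the grandchildren's generation.

Marit receives €31,000.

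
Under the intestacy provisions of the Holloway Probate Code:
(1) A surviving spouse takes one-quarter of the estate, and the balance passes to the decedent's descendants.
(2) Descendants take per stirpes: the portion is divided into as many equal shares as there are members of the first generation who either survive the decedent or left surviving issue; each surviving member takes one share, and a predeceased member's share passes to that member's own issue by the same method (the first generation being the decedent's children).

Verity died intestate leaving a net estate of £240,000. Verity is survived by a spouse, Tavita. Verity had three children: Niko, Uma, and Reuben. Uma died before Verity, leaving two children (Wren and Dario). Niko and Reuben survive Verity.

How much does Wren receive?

Wren receives £30,000.

Tavita takes one-quarter of £240,000 = £60,000. The remaining £180,000 passes to the descendants.
The descendants' portion (£180,000) is divided into 3 shares of £60,000: Niko and Reuben each take £60,000; Uma's £60,000 share passes to Uma's issue.
Uma's share (£60,000) is divided into 2 shares of £30,000: Wren and Dario each take £30,000.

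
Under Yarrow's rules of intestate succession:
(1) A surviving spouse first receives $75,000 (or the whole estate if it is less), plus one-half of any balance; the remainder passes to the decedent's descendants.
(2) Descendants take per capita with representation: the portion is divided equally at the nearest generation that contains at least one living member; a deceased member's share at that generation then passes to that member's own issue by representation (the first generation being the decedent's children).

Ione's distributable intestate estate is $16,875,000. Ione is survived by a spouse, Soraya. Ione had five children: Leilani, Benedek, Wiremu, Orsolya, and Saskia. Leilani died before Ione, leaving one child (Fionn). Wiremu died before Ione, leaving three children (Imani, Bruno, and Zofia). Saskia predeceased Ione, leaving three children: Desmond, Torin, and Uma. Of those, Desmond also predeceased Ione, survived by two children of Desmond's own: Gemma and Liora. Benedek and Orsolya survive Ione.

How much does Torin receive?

Soraya first takes $75,000, leaving a balance of $16,800,000. Soraya then takes one-half of the balance ($8,400,000), for a total of $8,475,000. The remaining $8,400,000 passes to the descendants.
The descendants' portion ($8,400,000) is divided into 5 shares of $1,680,000: Benedek and Orsolya each take $1,680,000; Leilani's $1,680,000 share passes to Leilani's issue; Wiremu's $1,680,000 share passes to Wiremu's issue; Saskia's $1,680,000 share passes to Saskia's issue.
Leilani's share ($1,680,000) passes entirely to Fionn.
Wiremu's share ($1,680,000) is divided into 3 shares of $560,000: Imani, Bruno, and Zofia each take $560,000.
Saskia's share ($1,680,000) is divided into 3 shares of $560,000: Torin and Uma each take $560,000; Desmond's $560,000 share passes to Desmond's issue.
Desmond's share ($560,000) is divided into 2 shares of $280,000: Gemma and Liora each take $280,000.

Torin receives $560,000.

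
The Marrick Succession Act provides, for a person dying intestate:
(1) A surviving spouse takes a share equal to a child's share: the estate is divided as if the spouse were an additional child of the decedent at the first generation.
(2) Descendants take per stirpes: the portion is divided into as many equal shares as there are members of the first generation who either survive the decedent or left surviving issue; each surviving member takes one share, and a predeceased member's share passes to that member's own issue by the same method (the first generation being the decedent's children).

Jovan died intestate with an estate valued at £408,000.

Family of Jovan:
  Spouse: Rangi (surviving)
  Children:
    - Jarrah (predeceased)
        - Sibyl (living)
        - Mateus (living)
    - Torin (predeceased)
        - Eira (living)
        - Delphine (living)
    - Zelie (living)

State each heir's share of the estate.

The spouse counts as an additional share at the children's level, so there are 4 primary shares of £102,000. Rangi takes one such share (£102,000).
The children's combined portion (£306,000) is divided into 3 shares of £102,000: Zelie takes £102,000; Jarrah's £102,000 share passes to Jarrah's issue; Torin's £102,000 share passes to Torin's issue.
Jarrah's share (£102,000) is divided into 2 shares of £51,000: Sibyl and Mateus each take £51,000.
Torin's share (£102,000) is divided into 2 shares of £51,000: Eira and Delphine each take £51,000.

Rangi: £102,000; Sibyl: £51,000; Mateus: £51,000; Eira: £51,000; Delphine: £51,000; Zelie: £102,000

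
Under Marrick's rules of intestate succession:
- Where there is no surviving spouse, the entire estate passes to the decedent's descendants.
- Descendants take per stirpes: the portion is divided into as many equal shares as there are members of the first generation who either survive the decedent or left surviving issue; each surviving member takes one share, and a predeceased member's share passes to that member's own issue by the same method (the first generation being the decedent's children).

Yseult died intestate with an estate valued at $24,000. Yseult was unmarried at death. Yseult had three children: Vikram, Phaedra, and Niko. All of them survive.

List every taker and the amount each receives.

The entire $24,000 passes to the descendants.
That amount ($24,000) is divided into 3 shares of $8,000: Vikram, Phaedra, and Niko each take $8,000.

Vikram: $8,000; Phaedra: $8,000; Niko: $8,000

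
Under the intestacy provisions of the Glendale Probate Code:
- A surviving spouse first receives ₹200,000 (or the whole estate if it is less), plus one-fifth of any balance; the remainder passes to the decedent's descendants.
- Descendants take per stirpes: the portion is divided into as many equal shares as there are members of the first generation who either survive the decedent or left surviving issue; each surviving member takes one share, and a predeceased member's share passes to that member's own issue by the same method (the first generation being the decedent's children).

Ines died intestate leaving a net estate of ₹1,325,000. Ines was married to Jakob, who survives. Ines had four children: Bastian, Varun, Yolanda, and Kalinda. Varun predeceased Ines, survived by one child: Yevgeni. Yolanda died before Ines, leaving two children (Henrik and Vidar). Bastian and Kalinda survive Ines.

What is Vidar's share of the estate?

Vidar receives ₹112,500.

Jakob first takes ₹200,000, leaving a balance of ₹1,125,000. Jakob then takes one-fifth of the balance (₹225,000), for a total of ₹425,000. The remaining ₹900,000 passes to the descendants.
The descendants' portion (₹900,000) is divided into 4 shares of ₹225,000: Bastian and Kalinda each take ₹225,000; Varun's ₹225,000 share passes to Varun's issue; Yolanda's ₹225,000 share passes to Yolanda's issue.
Varun's share (₹225,000) passes entirely to Yevgeni.
Yolanda's share (₹225,000) is divided into 2 shares of ₹112,500: Henrik and Vidar each take ₹112,500.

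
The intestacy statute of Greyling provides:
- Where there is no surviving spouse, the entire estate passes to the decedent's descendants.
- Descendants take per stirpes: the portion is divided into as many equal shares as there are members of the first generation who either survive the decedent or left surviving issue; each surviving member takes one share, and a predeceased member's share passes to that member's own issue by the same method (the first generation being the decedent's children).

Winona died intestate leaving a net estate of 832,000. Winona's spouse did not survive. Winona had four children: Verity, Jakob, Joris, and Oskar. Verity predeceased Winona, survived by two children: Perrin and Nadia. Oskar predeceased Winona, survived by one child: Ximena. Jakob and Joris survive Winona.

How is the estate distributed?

Perrin: 104,000; Nadia: 104,000; Jakob: 208,000; Joris: 208,000; Ximena: 208,000

The entire 832,000 passes to the descendants.
That amount (832,000) is divided into 4 shares of 208,000: Jakob and Joris each take 208,000; Verity's 208,000 share passes to Verity's issue; Oskar's 208,000 share passes to Oskar's issue.
Verity's share (208,000) is divided into 2 shares of 104,000: Perrin and Nadia each take 104,000.
Oskar's share (208,000) passes entirely to Ximena.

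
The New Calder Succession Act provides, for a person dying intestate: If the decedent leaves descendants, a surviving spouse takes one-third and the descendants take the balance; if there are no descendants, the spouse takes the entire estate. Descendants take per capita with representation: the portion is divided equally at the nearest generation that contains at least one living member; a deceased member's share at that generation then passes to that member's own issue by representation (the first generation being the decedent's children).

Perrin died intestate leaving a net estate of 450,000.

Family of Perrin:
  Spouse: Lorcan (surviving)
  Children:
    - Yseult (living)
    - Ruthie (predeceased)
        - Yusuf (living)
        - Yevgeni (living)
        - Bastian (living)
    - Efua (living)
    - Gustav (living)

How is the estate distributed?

Lorcan: 150,000; Yseult: 75,000; Yusuf: 25,000; Yevgeni: 25,000; Bastian: 25,000; Efua: 75,000; Gustav: 75,000

Lorcan takes one-third of 450,000 = 150,000. The remaining 300,000 passes to the descendants.
The descendants' portion (300,000) is divided into 4 shares of 75,000: Yseult, Efua, and Gustav each take 75,000; Ruthie's 75,000 share passes to Ruthie's issue.
Ruthie's share (75,000) is divided into 3 shares of 25,000: Yusuf, Yevgeni, and Bastian each take 25,000.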